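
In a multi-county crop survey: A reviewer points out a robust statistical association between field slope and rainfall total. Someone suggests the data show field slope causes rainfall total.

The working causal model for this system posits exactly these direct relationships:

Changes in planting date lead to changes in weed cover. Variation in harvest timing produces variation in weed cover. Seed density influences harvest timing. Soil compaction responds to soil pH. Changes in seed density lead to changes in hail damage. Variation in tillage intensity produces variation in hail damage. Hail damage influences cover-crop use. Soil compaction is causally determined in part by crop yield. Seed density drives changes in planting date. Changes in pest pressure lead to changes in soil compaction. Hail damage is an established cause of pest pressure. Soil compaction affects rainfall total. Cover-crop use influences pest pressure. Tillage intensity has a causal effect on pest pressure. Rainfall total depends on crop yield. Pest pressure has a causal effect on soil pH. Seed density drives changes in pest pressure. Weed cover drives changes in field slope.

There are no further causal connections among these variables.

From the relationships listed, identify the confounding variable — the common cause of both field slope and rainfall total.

seed density

Seed density has a causal path to field slope (seed density → harvest timing → weed cover → field slope) and a separate causal path to rainfall total (seed density → pest pressure → soil compaction → rainfall total), so it is a common cause of both.
No stated relationship gives field slope a causal route to rainfall total, so the correlation is explained by the shared upstream cause rather than a direct effect.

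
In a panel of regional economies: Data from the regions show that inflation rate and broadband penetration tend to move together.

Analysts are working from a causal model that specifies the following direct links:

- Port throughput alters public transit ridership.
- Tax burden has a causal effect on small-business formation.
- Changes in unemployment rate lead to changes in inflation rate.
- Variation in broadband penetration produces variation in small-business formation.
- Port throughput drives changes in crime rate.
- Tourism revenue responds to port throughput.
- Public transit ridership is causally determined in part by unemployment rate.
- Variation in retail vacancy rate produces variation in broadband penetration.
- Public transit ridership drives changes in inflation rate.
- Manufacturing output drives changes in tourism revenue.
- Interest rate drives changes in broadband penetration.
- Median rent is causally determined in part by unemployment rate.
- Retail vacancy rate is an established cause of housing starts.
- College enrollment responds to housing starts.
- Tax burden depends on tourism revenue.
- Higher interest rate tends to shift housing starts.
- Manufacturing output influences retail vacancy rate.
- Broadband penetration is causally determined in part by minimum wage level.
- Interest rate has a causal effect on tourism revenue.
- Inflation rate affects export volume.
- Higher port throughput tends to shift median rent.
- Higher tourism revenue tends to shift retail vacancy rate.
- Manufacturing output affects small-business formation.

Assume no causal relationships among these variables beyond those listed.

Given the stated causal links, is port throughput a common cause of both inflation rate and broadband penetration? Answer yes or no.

yes

Port throughput has a causal path to inflation rate (port throughput → public transit ridership → inflation rate) and to broadband penetration (port throughput → tourism revenue → retail vacancy rate → broadband penetration), so it is a common cause of both — a confounder.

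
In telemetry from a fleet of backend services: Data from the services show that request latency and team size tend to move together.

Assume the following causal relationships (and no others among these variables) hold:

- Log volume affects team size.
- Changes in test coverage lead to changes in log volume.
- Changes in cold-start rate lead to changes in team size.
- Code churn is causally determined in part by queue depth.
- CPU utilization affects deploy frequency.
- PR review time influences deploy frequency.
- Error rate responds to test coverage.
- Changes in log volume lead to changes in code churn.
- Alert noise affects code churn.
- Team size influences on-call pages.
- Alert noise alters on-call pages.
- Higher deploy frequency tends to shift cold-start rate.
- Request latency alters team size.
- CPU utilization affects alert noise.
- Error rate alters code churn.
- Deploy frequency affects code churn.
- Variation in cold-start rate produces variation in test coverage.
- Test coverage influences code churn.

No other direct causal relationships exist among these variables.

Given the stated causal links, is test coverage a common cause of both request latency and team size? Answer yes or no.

no

Test coverage has no stated causal path to request latency. A confounder must cause both variables, so test coverage does not qualify.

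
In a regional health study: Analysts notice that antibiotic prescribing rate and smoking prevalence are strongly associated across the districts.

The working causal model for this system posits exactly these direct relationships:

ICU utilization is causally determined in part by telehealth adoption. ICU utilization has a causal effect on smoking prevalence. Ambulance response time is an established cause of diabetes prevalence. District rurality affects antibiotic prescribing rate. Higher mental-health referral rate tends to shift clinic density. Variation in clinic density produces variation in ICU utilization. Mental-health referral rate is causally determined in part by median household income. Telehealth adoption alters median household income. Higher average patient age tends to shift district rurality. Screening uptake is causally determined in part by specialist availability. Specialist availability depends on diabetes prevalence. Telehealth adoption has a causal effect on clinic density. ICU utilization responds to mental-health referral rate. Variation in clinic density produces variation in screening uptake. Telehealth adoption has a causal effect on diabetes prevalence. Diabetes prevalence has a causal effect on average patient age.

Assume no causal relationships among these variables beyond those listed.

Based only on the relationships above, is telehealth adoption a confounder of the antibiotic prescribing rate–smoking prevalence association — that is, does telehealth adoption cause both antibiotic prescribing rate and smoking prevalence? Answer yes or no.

yes

Telehealth adoption has a causal path to antibiotic prescribing rate (telehealth adoption → diabetes prevalence → average patient age → district rurality → antibiotic prescribing rate) and to smoking prevalence (telehealth adoption → ICU utilization → smoking prevalence), so it is a common cause of both — a confounder.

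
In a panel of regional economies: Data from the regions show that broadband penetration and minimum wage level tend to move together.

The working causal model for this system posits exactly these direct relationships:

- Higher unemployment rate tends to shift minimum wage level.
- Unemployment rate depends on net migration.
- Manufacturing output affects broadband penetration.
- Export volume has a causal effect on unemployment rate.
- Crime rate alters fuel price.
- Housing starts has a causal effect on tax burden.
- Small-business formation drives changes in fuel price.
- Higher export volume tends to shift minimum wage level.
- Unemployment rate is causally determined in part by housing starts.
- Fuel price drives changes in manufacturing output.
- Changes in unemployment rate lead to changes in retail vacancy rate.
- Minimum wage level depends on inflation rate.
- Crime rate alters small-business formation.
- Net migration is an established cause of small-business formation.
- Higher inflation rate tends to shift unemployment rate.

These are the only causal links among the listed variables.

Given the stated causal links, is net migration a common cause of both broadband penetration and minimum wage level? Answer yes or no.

yes

Net migration has a causal path to broadband penetration (net migration → small-business formation → fuel price → manufacturing output → broadband penetration) and to minimum wage level (net migration → unemployment rate → minimum wage level), so it is a common cause of both — a confounder.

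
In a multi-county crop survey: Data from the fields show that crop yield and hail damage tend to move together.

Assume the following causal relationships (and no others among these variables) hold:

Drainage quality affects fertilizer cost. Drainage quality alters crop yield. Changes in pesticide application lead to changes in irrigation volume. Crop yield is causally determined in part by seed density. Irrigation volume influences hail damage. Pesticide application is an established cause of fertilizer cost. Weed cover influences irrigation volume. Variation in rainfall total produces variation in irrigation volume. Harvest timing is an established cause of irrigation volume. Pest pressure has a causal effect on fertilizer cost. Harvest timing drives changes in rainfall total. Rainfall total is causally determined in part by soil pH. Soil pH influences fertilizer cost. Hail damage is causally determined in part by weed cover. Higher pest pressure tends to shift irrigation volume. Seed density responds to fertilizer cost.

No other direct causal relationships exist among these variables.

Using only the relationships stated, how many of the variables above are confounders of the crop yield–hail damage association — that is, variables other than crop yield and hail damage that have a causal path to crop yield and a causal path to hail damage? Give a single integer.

The common causes are: pest pressure (to crop yield via pest pressure → fertilizer cost → seed density → crop yield; to hail damage via pest pressure → irrigation volume → hail damage); pesticide application (to crop yield via pesticide application → fertilizer cost → seed density → crop yield; to hail damage via pesticide application → irrigation volume → hail damage); soil pH (to crop yield via soil pH → fertilizer cost → seed density → crop yield; to hail damage via soil pH → rainfall total → irrigation volume → hail damage).
Every other variable lacks a causal path to at least one of crop yield and hail damage.

3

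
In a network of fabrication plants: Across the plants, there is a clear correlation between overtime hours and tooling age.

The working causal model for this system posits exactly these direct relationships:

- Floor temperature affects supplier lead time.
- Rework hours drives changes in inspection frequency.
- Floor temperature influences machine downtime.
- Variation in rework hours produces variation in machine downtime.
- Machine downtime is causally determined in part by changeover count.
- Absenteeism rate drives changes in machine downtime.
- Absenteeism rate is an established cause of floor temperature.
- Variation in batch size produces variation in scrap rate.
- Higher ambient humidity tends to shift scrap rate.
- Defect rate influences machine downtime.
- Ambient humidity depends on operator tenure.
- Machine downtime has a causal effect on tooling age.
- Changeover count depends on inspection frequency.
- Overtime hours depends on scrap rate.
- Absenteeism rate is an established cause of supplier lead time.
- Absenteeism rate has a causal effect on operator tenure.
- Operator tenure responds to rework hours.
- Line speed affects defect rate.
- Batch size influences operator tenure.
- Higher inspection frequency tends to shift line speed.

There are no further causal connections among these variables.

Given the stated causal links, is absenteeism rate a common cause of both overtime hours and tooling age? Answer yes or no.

Absenteeism rate has a causal path to overtime hours (absenteeism rate → operator tenure → ambient humidity → scrap rate → overtime hours) and to tooling age (absenteeism rate → machine downtime → tooling age), so it is a common cause of both — a confounder.

yes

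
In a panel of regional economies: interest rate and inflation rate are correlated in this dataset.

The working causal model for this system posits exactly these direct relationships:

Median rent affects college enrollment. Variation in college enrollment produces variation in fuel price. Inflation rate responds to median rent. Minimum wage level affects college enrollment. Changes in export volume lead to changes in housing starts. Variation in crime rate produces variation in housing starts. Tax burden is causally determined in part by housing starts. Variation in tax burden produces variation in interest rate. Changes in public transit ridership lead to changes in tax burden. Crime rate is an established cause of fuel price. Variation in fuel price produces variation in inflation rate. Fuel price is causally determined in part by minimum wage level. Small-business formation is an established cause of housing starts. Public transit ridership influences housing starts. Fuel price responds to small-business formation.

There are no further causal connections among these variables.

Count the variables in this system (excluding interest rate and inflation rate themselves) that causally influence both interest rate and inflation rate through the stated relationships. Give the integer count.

2

The common causes are: crime rate (to interest rate via crime rate → housing starts → tax burden → interest rate; to inflation rate via crime rate → fuel price → inflation rate); small-business formation (to interest rate via small-business formation → housing starts → tax burden → interest rate; to inflation rate via small-business formation → fuel price → inflation rate).
Every other variable lacks a causal path to at least one of interest rate and inflation rate.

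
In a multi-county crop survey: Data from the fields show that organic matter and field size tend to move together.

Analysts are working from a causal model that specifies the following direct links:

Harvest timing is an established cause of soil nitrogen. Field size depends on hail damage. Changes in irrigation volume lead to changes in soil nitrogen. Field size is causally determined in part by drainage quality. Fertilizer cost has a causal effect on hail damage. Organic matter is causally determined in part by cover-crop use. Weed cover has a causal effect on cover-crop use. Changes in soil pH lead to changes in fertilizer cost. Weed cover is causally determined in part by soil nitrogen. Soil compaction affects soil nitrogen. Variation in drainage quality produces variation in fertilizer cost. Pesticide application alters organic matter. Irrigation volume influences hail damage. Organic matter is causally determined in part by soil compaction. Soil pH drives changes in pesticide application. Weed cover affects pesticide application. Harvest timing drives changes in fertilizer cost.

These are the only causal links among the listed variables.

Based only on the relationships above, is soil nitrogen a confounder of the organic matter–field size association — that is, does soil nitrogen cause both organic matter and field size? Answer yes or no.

no

Soil nitrogen has no stated causal path to field size. A confounder must cause both variables, so soil nitrogen does not qualify.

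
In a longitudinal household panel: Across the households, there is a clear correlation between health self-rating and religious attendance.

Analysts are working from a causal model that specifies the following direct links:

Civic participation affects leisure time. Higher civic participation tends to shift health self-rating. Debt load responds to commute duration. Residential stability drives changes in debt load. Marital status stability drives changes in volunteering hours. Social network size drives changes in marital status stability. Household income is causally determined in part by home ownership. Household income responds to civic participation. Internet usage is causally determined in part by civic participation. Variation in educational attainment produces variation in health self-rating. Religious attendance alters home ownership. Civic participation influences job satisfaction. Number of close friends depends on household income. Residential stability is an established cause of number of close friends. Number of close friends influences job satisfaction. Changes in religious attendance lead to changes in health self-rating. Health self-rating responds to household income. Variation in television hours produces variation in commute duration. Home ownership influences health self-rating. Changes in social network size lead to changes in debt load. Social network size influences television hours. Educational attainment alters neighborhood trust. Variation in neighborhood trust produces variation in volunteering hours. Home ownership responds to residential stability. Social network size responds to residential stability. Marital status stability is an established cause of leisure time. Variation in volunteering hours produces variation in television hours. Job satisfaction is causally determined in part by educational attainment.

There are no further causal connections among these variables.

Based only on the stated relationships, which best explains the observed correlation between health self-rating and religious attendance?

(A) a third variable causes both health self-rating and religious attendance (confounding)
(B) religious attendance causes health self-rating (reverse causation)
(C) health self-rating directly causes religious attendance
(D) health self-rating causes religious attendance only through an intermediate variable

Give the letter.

B

The stated link runs religious attendance → health self-rating; health self-rating has no causal path to religious attendance. No variable causes both, so confounding is ruled out. The correlation reflects reverse causation.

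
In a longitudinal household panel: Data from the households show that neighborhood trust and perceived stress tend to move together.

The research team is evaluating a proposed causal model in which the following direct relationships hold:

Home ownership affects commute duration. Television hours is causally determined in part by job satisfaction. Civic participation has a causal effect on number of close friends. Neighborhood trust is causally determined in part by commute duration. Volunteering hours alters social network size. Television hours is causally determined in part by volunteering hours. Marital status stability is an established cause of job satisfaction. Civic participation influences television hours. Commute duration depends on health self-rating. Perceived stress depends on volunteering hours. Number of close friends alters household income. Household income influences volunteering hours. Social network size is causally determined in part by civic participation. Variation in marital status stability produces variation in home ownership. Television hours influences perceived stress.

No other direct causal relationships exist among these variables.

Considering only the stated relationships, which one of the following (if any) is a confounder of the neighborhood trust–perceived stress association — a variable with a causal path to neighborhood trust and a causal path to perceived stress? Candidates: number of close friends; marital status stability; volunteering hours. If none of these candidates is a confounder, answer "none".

Marital status stability causes neighborhood trust (marital status stability → home ownership → commute duration → neighborhood trust) and also causes perceived stress (marital status stability → job satisfaction → television hours → perceived stress); it is a common cause of both.
Each of the other candidates lacks a causal path to at least one of neighborhood trust and perceived stress, so they do not confound the relationship.

marital status stability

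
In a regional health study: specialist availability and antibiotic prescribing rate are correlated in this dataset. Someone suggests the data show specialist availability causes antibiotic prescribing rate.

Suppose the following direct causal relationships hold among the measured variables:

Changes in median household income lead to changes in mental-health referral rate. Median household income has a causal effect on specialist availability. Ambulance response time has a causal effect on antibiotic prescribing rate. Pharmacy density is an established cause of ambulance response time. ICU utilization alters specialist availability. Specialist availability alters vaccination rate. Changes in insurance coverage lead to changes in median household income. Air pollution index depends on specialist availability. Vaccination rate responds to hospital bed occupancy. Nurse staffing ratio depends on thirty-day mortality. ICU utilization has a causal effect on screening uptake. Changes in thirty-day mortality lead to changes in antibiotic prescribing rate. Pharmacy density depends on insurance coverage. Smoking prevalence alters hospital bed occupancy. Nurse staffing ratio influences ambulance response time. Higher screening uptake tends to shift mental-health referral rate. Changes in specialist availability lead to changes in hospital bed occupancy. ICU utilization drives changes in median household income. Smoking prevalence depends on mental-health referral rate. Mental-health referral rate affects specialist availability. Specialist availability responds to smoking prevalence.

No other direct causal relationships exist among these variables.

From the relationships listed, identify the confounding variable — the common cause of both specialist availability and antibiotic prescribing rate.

Insurance coverage has a causal path to specialist availability (insurance coverage → median household income → specialist availability) and a separate causal path to antibiotic prescribing rate (insurance coverage → pharmacy density → ambulance response time → antibiotic prescribing rate), so it is a common cause of both.
No stated relationship gives specialist availability a causal route to antibiotic prescribing rate, so the correlation is explained by the shared upstream cause rather than a direct effect.

insurance coverage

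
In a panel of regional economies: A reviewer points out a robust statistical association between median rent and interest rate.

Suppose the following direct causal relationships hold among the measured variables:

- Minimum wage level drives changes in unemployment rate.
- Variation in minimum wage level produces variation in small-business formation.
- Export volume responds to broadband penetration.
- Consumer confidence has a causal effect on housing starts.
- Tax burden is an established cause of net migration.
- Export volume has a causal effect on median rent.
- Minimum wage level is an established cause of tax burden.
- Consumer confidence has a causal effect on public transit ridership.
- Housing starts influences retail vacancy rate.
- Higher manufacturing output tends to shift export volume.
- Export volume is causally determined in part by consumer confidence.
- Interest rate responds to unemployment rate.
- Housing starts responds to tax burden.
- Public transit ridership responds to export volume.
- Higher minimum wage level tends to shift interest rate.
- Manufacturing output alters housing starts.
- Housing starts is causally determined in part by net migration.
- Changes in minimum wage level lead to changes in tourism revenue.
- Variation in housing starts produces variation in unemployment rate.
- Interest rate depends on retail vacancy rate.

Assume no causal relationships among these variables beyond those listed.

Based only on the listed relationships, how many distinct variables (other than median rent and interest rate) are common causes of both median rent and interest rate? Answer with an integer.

2

The common causes are: consumer confidence (to median rent via consumer confidence → export volume → median rent; to interest rate via consumer confidence → housing starts → retail vacancy rate → interest rate); manufacturing output (to median rent via manufacturing output → export volume → median rent; to interest rate via manufacturing output → housing starts → retail vacancy rate → interest rate).
Every other variable lacks a causal path to at least one of median rent and interest rate.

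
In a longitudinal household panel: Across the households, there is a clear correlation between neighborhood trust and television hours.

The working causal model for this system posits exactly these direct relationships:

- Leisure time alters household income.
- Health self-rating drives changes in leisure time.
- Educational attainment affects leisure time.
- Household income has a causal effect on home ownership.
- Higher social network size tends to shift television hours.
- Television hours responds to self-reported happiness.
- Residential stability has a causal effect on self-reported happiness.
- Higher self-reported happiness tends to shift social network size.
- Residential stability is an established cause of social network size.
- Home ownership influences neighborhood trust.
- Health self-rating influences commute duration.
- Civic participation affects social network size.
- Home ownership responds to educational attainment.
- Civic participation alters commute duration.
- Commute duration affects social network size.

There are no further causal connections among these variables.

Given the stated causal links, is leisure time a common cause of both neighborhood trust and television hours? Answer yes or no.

Leisure time has no stated causal path to television hours. A confounder must cause both variables, so leisure time does not qualify.

no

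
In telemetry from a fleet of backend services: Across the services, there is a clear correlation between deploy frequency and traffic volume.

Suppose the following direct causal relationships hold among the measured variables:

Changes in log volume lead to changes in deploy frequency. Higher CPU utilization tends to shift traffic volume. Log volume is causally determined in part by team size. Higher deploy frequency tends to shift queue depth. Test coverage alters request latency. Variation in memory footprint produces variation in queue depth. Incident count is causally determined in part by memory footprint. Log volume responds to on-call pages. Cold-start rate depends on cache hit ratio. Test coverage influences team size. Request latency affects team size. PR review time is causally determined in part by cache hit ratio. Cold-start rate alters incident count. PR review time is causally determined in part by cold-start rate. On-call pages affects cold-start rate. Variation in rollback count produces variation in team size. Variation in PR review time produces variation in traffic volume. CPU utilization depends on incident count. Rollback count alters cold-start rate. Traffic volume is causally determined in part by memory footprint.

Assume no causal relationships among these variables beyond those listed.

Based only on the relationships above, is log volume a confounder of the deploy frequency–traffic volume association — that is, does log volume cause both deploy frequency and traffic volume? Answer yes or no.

no

Log volume has no stated causal path to traffic volume. A confounder must cause both variables, so log volume does not qualify.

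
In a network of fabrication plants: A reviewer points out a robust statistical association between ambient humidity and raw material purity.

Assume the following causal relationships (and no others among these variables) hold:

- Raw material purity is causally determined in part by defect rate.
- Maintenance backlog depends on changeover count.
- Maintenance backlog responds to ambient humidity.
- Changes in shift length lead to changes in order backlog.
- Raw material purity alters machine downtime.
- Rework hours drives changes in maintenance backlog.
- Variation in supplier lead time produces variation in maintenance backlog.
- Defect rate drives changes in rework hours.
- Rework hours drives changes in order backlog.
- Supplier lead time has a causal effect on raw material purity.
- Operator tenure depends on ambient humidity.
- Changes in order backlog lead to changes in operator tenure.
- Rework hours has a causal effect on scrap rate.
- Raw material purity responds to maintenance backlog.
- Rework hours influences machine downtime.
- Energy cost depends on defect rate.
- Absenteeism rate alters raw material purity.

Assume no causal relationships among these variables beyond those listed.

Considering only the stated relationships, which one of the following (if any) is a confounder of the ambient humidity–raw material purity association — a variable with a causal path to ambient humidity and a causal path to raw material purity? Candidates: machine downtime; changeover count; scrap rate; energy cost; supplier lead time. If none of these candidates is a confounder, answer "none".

none

None of the listed candidates has causal paths to both ambient humidity and raw material purity in the stated relationships, so none is a common cause.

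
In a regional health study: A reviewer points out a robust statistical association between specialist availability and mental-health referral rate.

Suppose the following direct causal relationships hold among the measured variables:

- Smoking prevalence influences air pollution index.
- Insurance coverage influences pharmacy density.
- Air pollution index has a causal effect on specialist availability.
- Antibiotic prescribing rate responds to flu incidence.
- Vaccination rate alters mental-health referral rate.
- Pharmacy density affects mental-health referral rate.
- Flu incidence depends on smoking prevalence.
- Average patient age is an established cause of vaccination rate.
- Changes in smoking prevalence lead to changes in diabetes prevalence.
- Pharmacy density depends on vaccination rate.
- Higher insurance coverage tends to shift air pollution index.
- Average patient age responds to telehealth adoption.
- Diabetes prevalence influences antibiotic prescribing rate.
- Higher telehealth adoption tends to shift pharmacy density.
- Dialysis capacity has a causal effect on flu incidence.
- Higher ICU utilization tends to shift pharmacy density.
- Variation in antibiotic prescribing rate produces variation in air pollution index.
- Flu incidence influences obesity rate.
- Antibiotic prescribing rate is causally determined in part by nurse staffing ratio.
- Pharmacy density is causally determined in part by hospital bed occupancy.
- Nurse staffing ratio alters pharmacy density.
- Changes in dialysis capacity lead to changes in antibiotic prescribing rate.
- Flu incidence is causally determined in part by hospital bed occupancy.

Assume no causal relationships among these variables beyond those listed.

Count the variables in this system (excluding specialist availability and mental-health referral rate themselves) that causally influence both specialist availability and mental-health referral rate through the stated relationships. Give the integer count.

The common causes are: hospital bed occupancy (to specialist availability via hospital bed occupancy → flu incidence → antibiotic prescribing rate → air pollution index → specialist availability; to mental-health referral rate via hospital bed occupancy → pharmacy density → mental-health referral rate); insurance coverage (to specialist availability via insurance coverage → air pollution index → specialist availability; to mental-health referral rate via insurance coverage → pharmacy density → mental-health referral rate); nurse staffing ratio (to specialist availability via nurse staffing ratio → antibiotic prescribing rate → air pollution index → specialist availability; to mental-health referral rate via nurse staffing ratio → pharmacy density → mental-health referral rate).
Every other variable lacks a causal path to at least one of specialist availability and mental-health referral rate.

3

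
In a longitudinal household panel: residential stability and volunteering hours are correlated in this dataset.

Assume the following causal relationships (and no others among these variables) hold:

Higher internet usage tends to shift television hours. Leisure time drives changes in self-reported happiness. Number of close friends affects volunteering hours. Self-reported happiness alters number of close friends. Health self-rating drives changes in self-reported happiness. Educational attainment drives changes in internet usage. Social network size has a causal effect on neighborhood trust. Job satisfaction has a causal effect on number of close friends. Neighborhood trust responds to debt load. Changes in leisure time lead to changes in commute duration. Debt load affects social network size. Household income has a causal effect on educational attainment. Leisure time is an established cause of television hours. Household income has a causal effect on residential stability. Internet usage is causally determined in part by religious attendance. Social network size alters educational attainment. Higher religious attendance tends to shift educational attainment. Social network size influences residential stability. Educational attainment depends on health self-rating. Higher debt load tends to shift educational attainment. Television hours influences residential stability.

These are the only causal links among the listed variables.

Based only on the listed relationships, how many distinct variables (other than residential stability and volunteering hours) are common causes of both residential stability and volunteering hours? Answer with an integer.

The common causes are: health self-rating (to residential stability via health self-rating → educational attainment → internet usage → television hours → residential stability; to volunteering hours via health self-rating → self-reported happiness → number of close friends → volunteering hours); leisure time (to residential stability via leisure time → television hours → residential stability; to volunteering hours via leisure time → self-reported happiness → number of close friends → volunteering hours).
Every other variable lacks a causal path to at least one of residential stability and volunteering hours.

2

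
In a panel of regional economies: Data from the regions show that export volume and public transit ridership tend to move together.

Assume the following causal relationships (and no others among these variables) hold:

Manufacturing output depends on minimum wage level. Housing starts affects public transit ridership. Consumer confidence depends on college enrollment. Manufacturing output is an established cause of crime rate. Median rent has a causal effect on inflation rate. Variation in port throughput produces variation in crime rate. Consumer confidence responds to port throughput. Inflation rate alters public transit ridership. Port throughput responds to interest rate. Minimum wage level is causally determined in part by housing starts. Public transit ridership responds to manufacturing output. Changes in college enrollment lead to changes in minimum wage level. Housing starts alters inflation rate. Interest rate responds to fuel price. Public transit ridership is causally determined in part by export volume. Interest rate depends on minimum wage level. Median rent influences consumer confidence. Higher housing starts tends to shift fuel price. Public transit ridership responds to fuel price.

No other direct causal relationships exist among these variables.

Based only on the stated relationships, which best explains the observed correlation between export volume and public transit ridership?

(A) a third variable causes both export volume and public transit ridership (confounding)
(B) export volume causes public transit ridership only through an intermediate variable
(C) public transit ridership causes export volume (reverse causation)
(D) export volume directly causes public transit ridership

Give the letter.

There is a stated direct causal link export volume → public transit ridership, and no variable causes both export volume and public transit ridership, so the correlation reflects direct causation.

D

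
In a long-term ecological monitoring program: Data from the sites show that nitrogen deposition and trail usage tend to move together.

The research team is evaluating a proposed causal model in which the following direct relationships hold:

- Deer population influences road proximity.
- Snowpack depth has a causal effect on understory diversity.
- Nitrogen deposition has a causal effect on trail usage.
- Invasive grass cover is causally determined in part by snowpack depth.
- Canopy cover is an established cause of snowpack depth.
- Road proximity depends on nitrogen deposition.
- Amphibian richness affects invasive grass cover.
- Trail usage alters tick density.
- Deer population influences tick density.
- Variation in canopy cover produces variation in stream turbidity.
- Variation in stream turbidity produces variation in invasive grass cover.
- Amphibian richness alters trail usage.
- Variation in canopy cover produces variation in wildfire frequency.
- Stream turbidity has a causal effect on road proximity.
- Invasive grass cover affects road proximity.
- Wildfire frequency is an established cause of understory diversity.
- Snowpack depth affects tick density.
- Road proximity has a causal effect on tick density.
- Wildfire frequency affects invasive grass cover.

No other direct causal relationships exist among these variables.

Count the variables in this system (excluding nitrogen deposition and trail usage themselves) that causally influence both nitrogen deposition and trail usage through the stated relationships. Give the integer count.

No listed variable has a causal path to both nitrogen deposition and trail usage, so there are no common causes.

0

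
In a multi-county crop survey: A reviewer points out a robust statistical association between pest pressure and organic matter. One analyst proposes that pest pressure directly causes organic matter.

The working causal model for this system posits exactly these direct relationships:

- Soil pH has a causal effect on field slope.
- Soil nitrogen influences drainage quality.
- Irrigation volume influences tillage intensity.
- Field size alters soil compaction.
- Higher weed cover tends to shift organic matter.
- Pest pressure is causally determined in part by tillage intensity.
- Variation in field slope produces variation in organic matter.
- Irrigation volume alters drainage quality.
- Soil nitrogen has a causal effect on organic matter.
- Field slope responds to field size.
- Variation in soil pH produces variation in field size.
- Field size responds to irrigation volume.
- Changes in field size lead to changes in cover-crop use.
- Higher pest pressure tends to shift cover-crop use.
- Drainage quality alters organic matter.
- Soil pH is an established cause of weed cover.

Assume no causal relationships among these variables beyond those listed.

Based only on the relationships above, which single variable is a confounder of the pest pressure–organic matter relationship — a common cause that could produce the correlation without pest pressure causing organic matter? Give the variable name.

Irrigation volume has a causal path to pest pressure (irrigation volume → tillage intensity → pest pressure) and a separate causal path to organic matter (irrigation volume → drainage quality → organic matter), so it is a common cause of both.
No stated relationship gives pest pressure a causal route to organic matter, so the correlation is explained by the shared upstream cause rather than a direct effect.

irrigation volume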